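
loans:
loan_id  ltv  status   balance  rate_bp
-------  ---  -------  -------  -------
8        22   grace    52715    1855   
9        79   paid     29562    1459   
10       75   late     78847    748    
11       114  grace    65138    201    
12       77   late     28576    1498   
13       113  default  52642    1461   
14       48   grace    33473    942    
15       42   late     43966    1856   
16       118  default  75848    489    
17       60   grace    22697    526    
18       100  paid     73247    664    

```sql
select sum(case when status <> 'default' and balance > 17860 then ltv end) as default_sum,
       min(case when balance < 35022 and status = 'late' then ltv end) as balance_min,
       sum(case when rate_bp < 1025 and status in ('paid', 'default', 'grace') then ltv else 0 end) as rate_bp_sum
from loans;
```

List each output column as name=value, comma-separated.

default_sum=617, balance_min=77, rate_bp_sum=440

[default_sum: status <> 'default' and balance > 17860]
loan_id=8: ✓ → 22
loan_id=9: ✓ → 79
loan_id=10: ✓ → 75
loan_id=11: ✓ → 114
loan_id=12: ✓ → 77
loan_id=13: ✗
loan_id=14: ✓ → 48
loan_id=15: ✓ → 42
loan_id=16: ✗
loan_id=17: ✓ → 60
loan_id=18: ✓ → 100
default_sum = 22 + 79 + 75 + 114 + 77 + 48 + 42 + 60 + 100 = 617
—
[balance_min: balance < 35022 and status = 'late']
loan_id=8: ✗
loan_id=9: ✗
loan_id=10: ✗
loan_id=11: ✗
loan_id=12: ✓ → 77
loan_id=13: ✗
loan_id=14: ✗
loan_id=15: ✗
loan_id=16: ✗
loan_id=17: ✗
loan_id=18: ✗
balance_min = MIN(77) = 77
—
[rate_bp_sum: rate_bp < 1025 and status in ('paid', 'default', 'grace')]
loan_id=8: ✗
loan_id=9: ✗
loan_id=10: ✗
loan_id=11: ✓ → 114
loan_id=12: ✗
loan_id=13: ✗
loan_id=14: ✓ → 48
loan_id=15: ✗
loan_id=16: ✓ → 118
loan_id=17: ✓ → 60
loan_id=18: ✓ → 100
rate_bp_sum = 114 + 48 + 118 + 60 + 100 = 440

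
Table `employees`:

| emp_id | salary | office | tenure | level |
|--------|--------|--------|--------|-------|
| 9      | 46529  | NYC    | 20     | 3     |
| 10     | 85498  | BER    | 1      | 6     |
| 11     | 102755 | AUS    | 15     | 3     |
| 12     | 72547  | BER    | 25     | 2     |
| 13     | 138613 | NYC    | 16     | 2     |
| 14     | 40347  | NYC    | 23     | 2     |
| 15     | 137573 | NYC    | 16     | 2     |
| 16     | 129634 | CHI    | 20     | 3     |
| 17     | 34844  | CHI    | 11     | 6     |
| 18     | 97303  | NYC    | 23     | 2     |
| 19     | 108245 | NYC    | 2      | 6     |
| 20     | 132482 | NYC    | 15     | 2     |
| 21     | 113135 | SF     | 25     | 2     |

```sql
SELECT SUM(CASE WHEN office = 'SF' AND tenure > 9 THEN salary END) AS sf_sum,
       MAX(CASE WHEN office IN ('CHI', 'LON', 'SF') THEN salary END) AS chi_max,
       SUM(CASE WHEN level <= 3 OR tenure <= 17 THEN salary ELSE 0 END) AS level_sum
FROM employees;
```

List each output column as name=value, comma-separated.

[sf_sum: office = 'SF' AND tenure > 9]
emp_id=9: ✗
emp_id=10: ✗
emp_id=11: ✗
emp_id=12: ✗
emp_id=13: ✗
emp_id=14: ✗
emp_id=15: ✗
emp_id=16: ✗
emp_id=17: ✗
emp_id=18: ✗
emp_id=19: ✗
emp_id=20: ✗
emp_id=21: ✓ → 113135
sf_sum = 113135
—
[chi_max: office IN ('CHI', 'LON', 'SF')]
emp_id=9: ✗
emp_id=10: ✗
emp_id=11: ✗
emp_id=12: ✗
emp_id=13: ✗
emp_id=14: ✗
emp_id=15: ✗
emp_id=16: ✓ → 129634
emp_id=17: ✓ → 34844
emp_id=18: ✗
emp_id=19: ✗
emp_id=20: ✗
emp_id=21: ✓ → 113135
chi_max = MAX(129634, 34844, 113135) = 129634
—
[level_sum: level <= 3 OR tenure <= 17]
emp_id=9: ✓ → 46529
emp_id=10: ✓ → 85498
emp_id=11: ✓ → 102755
emp_id=12: ✓ → 72547
emp_id=13: ✓ → 138613
emp_id=14: ✓ → 40347
emp_id=15: ✓ → 137573
emp_id=16: ✓ → 129634
emp_id=17: ✓ → 34844
emp_id=18: ✓ → 97303
emp_id=19: ✓ → 108245
emp_id=20: ✓ → 132482
emp_id=21: ✓ → 113135
level_sum = 46529 + 85498 + 102755 + 72547 + 138613 + 40347 + 137573 + 129634 + 34844 + 97303 + 108245 + 132482 + 113135 = 1239505

sf_sum=113135, chi_max=129634, level_sum=1239505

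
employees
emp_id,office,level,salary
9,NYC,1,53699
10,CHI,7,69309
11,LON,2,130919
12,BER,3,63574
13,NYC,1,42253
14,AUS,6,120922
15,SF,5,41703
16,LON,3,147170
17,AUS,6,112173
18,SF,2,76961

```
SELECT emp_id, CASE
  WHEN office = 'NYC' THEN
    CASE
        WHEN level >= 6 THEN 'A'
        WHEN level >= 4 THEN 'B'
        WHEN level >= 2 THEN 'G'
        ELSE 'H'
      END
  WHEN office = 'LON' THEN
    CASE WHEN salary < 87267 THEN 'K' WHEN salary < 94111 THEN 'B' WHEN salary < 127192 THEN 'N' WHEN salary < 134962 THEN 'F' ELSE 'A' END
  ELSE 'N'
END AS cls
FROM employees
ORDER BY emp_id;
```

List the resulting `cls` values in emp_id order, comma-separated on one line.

H, N, F, N, H, N, N, A, N, N

emp_id=9: office='NYC' → inner[ELSE] → H
emp_id=10: office='CHI' → outer ELSE → N
emp_id=11: office='LON' → inner[salary < 134962] → F
emp_id=12: office='BER' → outer ELSE → N
emp_id=13: office='NYC' → inner[ELSE] → H
emp_id=14: office='AUS' → outer ELSE → N
emp_id=15: office='SF' → outer ELSE → N
emp_id=16: office='LON' → inner[ELSE] → A
emp_id=17: office='AUS' → outer ELSE → N
emp_id=18: office='SF' → outer ELSE → N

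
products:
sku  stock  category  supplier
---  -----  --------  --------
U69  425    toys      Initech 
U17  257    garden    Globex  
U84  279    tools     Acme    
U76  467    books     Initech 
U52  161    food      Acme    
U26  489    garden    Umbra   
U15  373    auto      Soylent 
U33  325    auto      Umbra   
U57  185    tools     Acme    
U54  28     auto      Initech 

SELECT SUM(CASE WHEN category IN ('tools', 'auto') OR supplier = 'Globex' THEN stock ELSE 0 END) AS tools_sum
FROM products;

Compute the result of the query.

sku=U69: ✗
sku=U17: ✓ → 257
sku=U84: ✓ → 279
sku=U76: ✗
sku=U52: ✗
sku=U26: ✗
sku=U15: ✓ → 373
sku=U33: ✓ → 325
sku=U57: ✓ → 185
sku=U54: ✓ → 28
tools_sum = 257 + 279 + 373 + 325 + 185 + 28 = 1447

1447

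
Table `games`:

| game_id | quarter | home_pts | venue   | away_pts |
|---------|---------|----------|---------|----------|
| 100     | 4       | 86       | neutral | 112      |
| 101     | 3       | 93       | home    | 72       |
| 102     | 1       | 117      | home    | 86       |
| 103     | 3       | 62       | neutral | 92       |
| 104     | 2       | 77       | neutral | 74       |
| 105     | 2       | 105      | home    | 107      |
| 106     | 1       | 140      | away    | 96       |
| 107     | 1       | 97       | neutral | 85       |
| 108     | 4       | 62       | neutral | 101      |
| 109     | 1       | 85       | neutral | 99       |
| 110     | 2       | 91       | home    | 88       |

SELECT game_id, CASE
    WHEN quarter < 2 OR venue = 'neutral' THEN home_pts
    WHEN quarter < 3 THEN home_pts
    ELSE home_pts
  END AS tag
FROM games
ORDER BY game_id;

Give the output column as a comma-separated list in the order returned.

game_id=100: quarter < 2 OR venue = 'neutral' → 86
game_id=101: ELSE → 93
game_id=102: quarter < 2 OR venue = 'neutral' → 117
game_id=103: quarter < 2 OR venue = 'neutral' → 62
game_id=104: quarter < 2 OR venue = 'neutral' → 77
game_id=105: quarter < 3 → 105
game_id=106: quarter < 2 OR venue = 'neutral' → 140
game_id=107: quarter < 2 OR venue = 'neutral' → 97
game_id=108: quarter < 2 OR venue = 'neutral' → 62
game_id=109: quarter < 2 OR venue = 'neutral' → 85
game_id=110: quarter < 3 → 91

86, 93, 117, 62, 77, 105, 140, 97, 62, 85, 91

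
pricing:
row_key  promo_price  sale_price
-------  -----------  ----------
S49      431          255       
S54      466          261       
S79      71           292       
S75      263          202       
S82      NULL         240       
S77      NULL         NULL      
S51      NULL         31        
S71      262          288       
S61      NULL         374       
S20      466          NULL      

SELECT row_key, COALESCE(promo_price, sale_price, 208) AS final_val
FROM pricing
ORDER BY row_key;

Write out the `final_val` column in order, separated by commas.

466, 431, 31, 466, 374, 262, 263, 208, 71, 240

row_key=S20: promo_price=466 → 466
row_key=S49: promo_price=431 → 431
row_key=S51: promo_price=NULL, sale_price=31 → 31
row_key=S54: promo_price=466 → 466
row_key=S61: promo_price=NULL, sale_price=374 → 374
row_key=S71: promo_price=262 → 262
row_key=S75: promo_price=263 → 263
row_key=S77: promo_price=NULL, sale_price=NULL, → literal 208 → 208
row_key=S79: promo_price=71 → 71
row_key=S82: promo_price=NULL, sale_price=240 → 240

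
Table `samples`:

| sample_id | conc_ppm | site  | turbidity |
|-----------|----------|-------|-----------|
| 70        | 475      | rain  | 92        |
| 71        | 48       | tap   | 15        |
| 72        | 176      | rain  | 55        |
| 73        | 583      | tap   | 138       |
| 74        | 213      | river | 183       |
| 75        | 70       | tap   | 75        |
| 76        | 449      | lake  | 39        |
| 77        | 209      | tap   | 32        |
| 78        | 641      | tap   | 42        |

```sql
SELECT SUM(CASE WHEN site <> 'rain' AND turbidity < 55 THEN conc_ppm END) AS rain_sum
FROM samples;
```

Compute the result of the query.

1347

sample_id=70: ✗
sample_id=71: ✓ → 48
sample_id=72: ✗
sample_id=73: ✗
sample_id=74: ✗
sample_id=75: ✗
sample_id=76: ✓ → 449
sample_id=77: ✓ → 209
sample_id=78: ✓ → 641
rain_sum = 48 + 449 + 209 + 641 = 1347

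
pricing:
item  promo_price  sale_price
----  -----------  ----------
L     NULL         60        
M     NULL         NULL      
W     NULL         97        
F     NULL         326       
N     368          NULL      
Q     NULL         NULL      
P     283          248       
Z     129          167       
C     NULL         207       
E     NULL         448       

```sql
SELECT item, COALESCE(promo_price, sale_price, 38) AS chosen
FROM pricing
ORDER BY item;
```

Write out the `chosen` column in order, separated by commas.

207, 448, 326, 60, 38, 368, 283, 38, 97, 129

item=C: promo_price=NULL, sale_price=207 → 207
item=E: promo_price=NULL, sale_price=448 → 448
item=F: promo_price=NULL, sale_price=326 → 326
item=L: promo_price=NULL, sale_price=60 → 60
item=M: promo_price=NULL, sale_price=NULL, → literal 38 → 38
item=N: promo_price=368 → 368
item=P: promo_price=283 → 283
item=Q: promo_price=NULL, sale_price=NULL, → literal 38 → 38
item=W: promo_price=NULL, sale_price=97 → 97
item=Z: promo_price=129 → 129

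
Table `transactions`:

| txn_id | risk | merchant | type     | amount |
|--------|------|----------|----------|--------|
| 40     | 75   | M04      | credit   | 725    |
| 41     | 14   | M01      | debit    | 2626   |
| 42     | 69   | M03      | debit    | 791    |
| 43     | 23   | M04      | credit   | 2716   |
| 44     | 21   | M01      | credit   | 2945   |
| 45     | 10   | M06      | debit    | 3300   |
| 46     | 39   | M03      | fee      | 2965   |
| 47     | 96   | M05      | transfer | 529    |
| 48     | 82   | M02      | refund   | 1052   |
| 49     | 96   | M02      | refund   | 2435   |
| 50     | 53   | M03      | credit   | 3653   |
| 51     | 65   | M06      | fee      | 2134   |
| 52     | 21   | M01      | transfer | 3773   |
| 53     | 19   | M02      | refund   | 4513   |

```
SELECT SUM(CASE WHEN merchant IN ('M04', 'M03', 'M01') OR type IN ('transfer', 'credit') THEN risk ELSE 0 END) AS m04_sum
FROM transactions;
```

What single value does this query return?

txn_id=40: ✓ → 75
txn_id=41: ✓ → 14
txn_id=42: ✓ → 69
txn_id=43: ✓ → 23
txn_id=44: ✓ → 21
txn_id=45: ✗
txn_id=46: ✓ → 39
txn_id=47: ✓ → 96
txn_id=48: ✗
txn_id=49: ✗
txn_id=50: ✓ → 53
txn_id=51: ✗
txn_id=52: ✓ → 21
txn_id=53: ✗
m04_sum = 75 + 14 + 69 + 23 + 21 + 39 + 96 + 53 + 21 = 411

411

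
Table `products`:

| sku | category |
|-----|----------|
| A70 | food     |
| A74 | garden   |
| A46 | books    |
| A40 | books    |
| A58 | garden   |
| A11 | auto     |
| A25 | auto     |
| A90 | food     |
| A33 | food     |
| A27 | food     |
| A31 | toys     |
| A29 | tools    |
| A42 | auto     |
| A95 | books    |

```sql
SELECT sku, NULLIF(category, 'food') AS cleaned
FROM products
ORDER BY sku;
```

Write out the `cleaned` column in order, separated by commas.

auto, auto, NULL, tools, toys, NULL, books, auto, books, garden, NULL, garden, NULL, books

sku=A11: category=auto vs food: differ → auto
sku=A25: category=auto vs food: differ → auto
sku=A27: category=food vs food: equal → NULL
sku=A29: category=tools vs food: differ → tools
sku=A31: category=toys vs food: differ → toys
sku=A33: category=food vs food: equal → NULL
sku=A40: category=books vs food: differ → books
sku=A42: category=auto vs food: differ → auto
sku=A46: category=books vs food: differ → books
sku=A58: category=garden vs food: differ → garden
sku=A70: category=food vs food: equal → NULL
sku=A74: category=garden vs food: differ → garden
sku=A90: category=food vs food: equal → NULL
sku=A95: category=books vs food: differ → books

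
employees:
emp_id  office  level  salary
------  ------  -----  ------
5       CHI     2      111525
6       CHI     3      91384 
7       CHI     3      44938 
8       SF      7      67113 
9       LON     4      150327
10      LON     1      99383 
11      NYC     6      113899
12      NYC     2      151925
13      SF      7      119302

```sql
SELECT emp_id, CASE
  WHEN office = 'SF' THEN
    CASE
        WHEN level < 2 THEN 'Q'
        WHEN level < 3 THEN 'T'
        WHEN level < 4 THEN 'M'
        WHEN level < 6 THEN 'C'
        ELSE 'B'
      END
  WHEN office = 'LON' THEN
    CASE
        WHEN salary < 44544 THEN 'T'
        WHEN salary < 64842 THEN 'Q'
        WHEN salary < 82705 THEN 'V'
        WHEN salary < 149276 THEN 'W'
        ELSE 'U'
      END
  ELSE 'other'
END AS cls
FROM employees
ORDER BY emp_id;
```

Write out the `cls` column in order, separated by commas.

other, other, other, B, U, W, other, other, B

emp_id=5: office='CHI' → outer ELSE → other
emp_id=6: office='CHI' → outer ELSE → other
emp_id=7: office='CHI' → outer ELSE → other
emp_id=8: office='SF' → inner[ELSE] → B
emp_id=9: office='LON' → inner[ELSE] → U
emp_id=10: office='LON' → inner[salary < 149276] → W
emp_id=11: office='NYC' → outer ELSE → other
emp_id=12: office='NYC' → outer ELSE → other
emp_id=13: office='SF' → inner[ELSE] → B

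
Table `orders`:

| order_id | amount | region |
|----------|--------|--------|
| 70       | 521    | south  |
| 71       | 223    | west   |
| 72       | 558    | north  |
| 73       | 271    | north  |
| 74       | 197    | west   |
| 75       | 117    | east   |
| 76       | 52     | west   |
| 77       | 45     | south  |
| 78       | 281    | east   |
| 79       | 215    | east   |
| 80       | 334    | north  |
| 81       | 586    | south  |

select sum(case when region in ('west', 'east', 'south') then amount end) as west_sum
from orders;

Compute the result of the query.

order_id=70: ✓ → 521
order_id=71: ✓ → 223
order_id=72: ✗
order_id=73: ✗
order_id=74: ✓ → 197
order_id=75: ✓ → 117
order_id=76: ✓ → 52
order_id=77: ✓ → 45
order_id=78: ✓ → 281
order_id=79: ✓ → 215
order_id=80: ✗
order_id=81: ✓ → 586
west_sum = 521 + 223 + 197 + 117 + 52 + 45 + 281 + 215 + 586 = 2237

2237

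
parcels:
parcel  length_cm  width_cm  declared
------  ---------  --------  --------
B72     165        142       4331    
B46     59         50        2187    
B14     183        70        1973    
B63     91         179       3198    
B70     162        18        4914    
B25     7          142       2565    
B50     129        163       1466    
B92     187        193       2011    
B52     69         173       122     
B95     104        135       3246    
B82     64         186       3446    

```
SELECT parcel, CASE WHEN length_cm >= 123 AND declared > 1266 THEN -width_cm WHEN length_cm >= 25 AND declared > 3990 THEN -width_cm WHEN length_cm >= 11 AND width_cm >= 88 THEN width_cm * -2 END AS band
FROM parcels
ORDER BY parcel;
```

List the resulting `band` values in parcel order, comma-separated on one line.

parcel=B14: length_cm >= 123 AND declared > 1266 → -70
parcel=B25: (no match → NULL) → NULL
parcel=B46: (no match → NULL) → NULL
parcel=B50: length_cm >= 123 AND declared > 1266 → -163
parcel=B52: length_cm >= 11 AND width_cm >= 88 → -346
parcel=B63: length_cm >= 11 AND width_cm >= 88 → -358
parcel=B70: length_cm >= 123 AND declared > 1266 → -18
parcel=B72: length_cm >= 123 AND declared > 1266 → -142
parcel=B82: length_cm >= 11 AND width_cm >= 88 → -372
parcel=B92: length_cm >= 123 AND declared > 1266 → -193
parcel=B95: length_cm >= 11 AND width_cm >= 88 → -270

-70, NULL, NULL, -163, -346, -358, -18, -142, -372, -193, -270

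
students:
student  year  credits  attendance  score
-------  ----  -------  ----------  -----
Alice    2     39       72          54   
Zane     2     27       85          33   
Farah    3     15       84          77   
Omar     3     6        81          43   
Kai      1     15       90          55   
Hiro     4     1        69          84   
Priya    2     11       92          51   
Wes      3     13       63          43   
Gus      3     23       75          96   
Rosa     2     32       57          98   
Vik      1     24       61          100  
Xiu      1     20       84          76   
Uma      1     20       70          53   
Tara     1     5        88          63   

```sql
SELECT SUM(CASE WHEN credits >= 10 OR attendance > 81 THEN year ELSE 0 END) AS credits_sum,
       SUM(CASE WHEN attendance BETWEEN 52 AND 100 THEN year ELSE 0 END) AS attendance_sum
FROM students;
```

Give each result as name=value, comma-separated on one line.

[credits_sum: credits >= 10 OR attendance > 81]
student=Alice: ✓ → 2
student=Zane: ✓ → 2
student=Farah: ✓ → 3
student=Omar: ✗
student=Kai: ✓ → 1
student=Hiro: ✗
student=Priya: ✓ → 2
student=Wes: ✓ → 3
student=Gus: ✓ → 3
student=Rosa: ✓ → 2
student=Vik: ✓ → 1
student=Xiu: ✓ → 1
student=Uma: ✓ → 1
student=Tara: ✓ → 1
credits_sum = 2 + 2 + 3 + 1 + 2 + 3 + 3 + 2 + 1 + 1 + 1 + 1 = 22
—
[attendance_sum: attendance BETWEEN 52 AND 100]
student=Alice: ✓ → 2
student=Zane: ✓ → 2
student=Farah: ✓ → 3
student=Omar: ✓ → 3
student=Kai: ✓ → 1
student=Hiro: ✓ → 4
student=Priya: ✓ → 2
student=Wes: ✓ → 3
student=Gus: ✓ → 3
student=Rosa: ✓ → 2
student=Vik: ✓ → 1
student=Xiu: ✓ → 1
student=Uma: ✓ → 1
student=Tara: ✓ → 1
attendance_sum = 2 + 2 + 3 + 3 + 1 + 4 + 2 + 3 + 3 + 2 + 1 + 1 + 1 + 1 = 29

credits_sum=22, attendance_sum=29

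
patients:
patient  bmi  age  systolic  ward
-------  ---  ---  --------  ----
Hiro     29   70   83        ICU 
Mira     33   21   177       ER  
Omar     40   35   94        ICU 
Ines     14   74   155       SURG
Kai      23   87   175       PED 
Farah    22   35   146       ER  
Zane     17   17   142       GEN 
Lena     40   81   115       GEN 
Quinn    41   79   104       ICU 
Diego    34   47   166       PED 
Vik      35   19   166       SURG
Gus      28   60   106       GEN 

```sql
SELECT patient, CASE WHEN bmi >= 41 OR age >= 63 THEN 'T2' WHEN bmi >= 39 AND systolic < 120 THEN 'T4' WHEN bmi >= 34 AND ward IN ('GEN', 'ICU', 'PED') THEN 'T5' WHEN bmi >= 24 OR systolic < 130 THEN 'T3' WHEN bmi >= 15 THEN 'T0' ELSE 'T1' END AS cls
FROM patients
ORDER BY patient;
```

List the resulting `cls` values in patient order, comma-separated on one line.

T5, T0, T3, T2, T2, T2, T2, T3, T4, T2, T3, T0

patient=Diego: bmi >= 34 AND ward IN ('GEN', 'ICU', 'PED') → T5
patient=Farah: bmi >= 15 → T0
patient=Gus: bmi >= 24 OR systolic < 130 → T3
patient=Hiro: bmi >= 41 OR age >= 63 → T2
patient=Ines: bmi >= 41 OR age >= 63 → T2
patient=Kai: bmi >= 41 OR age >= 63 → T2
patient=Lena: bmi >= 41 OR age >= 63 → T2
patient=Mira: bmi >= 24 OR systolic < 130 → T3
patient=Omar: bmi >= 39 AND systolic < 120 → T4
patient=Quinn: bmi >= 41 OR age >= 63 → T2
patient=Vik: bmi >= 24 OR systolic < 130 → T3
patient=Zane: bmi >= 15 → T0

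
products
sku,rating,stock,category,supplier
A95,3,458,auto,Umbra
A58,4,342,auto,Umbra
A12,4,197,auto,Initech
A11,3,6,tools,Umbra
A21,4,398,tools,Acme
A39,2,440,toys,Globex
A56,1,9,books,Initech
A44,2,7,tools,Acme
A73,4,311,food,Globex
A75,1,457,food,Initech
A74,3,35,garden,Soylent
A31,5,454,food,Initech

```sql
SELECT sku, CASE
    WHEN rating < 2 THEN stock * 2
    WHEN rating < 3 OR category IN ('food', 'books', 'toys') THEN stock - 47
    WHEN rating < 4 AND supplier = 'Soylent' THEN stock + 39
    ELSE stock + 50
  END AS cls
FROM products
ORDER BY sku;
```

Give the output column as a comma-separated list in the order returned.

56, 247, 448, 407, 393, -40, 18, 392, 264, 74, 914, 508

sku=A11: ELSE → 56
sku=A12: ELSE → 247
sku=A21: ELSE → 448
sku=A31: rating < 3 OR category IN ('food', 'books', 'toys') → 407
sku=A39: rating < 3 OR category IN ('food', 'books', 'toys') → 393
sku=A44: rating < 3 OR category IN ('food', 'books', 'toys') → -40
sku=A56: rating < 2 → 18
sku=A58: ELSE → 392
sku=A73: rating < 3 OR category IN ('food', 'books', 'toys') → 264
sku=A74: rating < 4 AND supplier = 'Soylent' → 74
sku=A75: rating < 2 → 914
sku=A95: ELSE → 508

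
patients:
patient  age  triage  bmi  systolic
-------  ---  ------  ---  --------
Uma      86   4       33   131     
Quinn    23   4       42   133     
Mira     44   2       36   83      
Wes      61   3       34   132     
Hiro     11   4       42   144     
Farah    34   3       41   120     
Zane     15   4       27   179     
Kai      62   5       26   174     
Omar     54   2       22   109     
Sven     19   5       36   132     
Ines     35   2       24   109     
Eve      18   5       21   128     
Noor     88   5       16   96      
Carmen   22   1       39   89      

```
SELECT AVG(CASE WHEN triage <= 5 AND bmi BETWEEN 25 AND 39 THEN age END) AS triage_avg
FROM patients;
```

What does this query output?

44.1428571429

patient=Uma: ✓ → 86
patient=Quinn: ✗
patient=Mira: ✓ → 44
patient=Wes: ✓ → 61
patient=Hiro: ✗
patient=Farah: ✗
patient=Zane: ✓ → 15
patient=Kai: ✓ → 62
patient=Omar: ✗
patient=Sven: ✓ → 19
patient=Ines: ✗
patient=Eve: ✗
patient=Noor: ✗
patient=Carmen: ✓ → 22
triage_avg = (86 + 44 + 61 + 15 + 62 + 19 + 22) / 7 = 44.1428571429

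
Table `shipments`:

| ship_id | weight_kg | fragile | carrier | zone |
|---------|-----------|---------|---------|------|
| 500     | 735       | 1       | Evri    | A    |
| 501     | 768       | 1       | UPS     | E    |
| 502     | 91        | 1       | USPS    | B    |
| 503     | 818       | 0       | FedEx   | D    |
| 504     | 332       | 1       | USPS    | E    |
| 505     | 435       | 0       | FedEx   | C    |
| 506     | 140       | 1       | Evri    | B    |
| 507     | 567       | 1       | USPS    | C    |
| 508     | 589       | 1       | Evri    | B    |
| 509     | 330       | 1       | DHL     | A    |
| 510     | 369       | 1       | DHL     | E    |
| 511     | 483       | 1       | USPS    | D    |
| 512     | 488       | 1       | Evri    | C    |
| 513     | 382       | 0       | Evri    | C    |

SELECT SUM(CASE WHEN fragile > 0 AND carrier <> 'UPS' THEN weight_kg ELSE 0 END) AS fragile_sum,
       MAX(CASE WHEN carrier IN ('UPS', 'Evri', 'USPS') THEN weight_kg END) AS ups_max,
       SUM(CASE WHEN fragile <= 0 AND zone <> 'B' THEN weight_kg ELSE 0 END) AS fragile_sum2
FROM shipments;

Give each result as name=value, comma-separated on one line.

fragile_sum=4124, ups_max=768, fragile_sum2=1635

[fragile_sum: fragile > 0 AND carrier <> 'UPS']
ship_id=500: ✓ → 735
ship_id=501: ✗
ship_id=502: ✓ → 91
ship_id=503: ✗
ship_id=504: ✓ → 332
ship_id=505: ✗
ship_id=506: ✓ → 140
ship_id=507: ✓ → 567
ship_id=508: ✓ → 589
ship_id=509: ✓ → 330
ship_id=510: ✓ → 369
ship_id=511: ✓ → 483
ship_id=512: ✓ → 488
ship_id=513: ✗
fragile_sum = 735 + 91 + 332 + 140 + 567 + 589 + 330 + 369 + 483 + 488 = 4124
—
[ups_max: carrier IN ('UPS', 'Evri', 'USPS')]
ship_id=500: ✓ → 735
ship_id=501: ✓ → 768
ship_id=502: ✓ → 91
ship_id=503: ✗
ship_id=504: ✓ → 332
ship_id=505: ✗
ship_id=506: ✓ → 140
ship_id=507: ✓ → 567
ship_id=508: ✓ → 589
ship_id=509: ✗
ship_id=510: ✗
ship_id=511: ✓ → 483
ship_id=512: ✓ → 488
ship_id=513: ✓ → 382
ups_max = MAX(735, 768, 91, 332, 140, 567, 589, 483, 488, 382) = 768
—
[fragile_sum2: fragile <= 0 AND zone <> 'B']
ship_id=500: ✗
ship_id=501: ✗
ship_id=502: ✗
ship_id=503: ✓ → 818
ship_id=504: ✗
ship_id=505: ✓ → 435
ship_id=506: ✗
ship_id=507: ✗
ship_id=508: ✗
ship_id=509: ✗
ship_id=510: ✗
ship_id=511: ✗
ship_id=512: ✗
ship_id=513: ✓ → 382
fragile_sum2 = 818 + 435 + 382 = 1635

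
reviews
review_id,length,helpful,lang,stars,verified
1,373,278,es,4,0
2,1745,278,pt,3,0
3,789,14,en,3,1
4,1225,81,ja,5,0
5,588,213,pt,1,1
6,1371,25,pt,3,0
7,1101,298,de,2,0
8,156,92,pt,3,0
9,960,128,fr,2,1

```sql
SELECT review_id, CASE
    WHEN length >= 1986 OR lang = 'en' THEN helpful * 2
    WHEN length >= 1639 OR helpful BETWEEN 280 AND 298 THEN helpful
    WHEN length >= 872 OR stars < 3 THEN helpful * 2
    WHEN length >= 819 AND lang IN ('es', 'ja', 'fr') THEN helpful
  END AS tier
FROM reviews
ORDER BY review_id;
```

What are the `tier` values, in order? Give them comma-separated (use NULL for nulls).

review_id=1: (no match → NULL) → NULL
review_id=2: length >= 1639 OR helpful BETWEEN 280 AND 298 → 278
review_id=3: length >= 1986 OR lang = 'en' → 28
review_id=4: length >= 872 OR stars < 3 → 162
review_id=5: length >= 872 OR stars < 3 → 426
review_id=6: length >= 872 OR stars < 3 → 50
review_id=7: length >= 1639 OR helpful BETWEEN 280 AND 298 → 298
review_id=8: (no match → NULL) → NULL
review_id=9: length >= 872 OR stars < 3 → 256

NULL, 278, 28, 162, 426, 50, 298, NULL, 256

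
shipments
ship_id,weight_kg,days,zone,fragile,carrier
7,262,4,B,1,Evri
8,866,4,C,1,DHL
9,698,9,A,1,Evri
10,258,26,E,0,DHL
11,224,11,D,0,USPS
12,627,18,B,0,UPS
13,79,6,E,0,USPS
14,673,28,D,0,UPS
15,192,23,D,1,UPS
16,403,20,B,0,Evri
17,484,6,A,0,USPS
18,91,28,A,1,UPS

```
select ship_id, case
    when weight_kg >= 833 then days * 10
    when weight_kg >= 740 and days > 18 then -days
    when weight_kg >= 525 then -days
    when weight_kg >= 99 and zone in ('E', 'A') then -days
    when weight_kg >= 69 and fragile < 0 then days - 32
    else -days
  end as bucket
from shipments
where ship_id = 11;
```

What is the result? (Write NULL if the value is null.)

-11

ship_id = 11: weight_kg=224, days=11, zone=D, fragile=0, carrier=USPS.
weight_kg >= 833 → false
weight_kg >= 740 and days > 18 → false
weight_kg >= 525 → false
weight_kg >= 99 and zone in ('E', 'A') → false
weight_kg >= 69 and fragile < 0 → false
No prior WHEN matched → ELSE → -11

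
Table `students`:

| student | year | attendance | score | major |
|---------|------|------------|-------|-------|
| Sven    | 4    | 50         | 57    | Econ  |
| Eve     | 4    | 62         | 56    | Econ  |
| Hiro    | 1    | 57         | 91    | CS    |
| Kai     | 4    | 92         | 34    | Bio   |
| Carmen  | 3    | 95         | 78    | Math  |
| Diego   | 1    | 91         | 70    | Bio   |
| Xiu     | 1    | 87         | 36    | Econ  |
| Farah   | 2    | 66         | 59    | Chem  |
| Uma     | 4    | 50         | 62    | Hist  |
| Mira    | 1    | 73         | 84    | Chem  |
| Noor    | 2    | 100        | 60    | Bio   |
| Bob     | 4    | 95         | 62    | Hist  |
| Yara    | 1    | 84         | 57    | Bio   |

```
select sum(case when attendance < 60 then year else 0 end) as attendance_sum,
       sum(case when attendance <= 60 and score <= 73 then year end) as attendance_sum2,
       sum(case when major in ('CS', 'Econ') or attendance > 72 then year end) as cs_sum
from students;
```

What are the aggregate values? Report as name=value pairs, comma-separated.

attendance_sum=9, attendance_sum2=8, cs_sum=26

[attendance_sum: attendance < 60]
student=Sven: ✓ → 4
student=Eve: ✗
student=Hiro: ✓ → 1
student=Kai: ✗
student=Carmen: ✗
student=Diego: ✗
student=Xiu: ✗
student=Farah: ✗
student=Uma: ✓ → 4
student=Mira: ✗
student=Noor: ✗
student=Bob: ✗
student=Yara: ✗
attendance_sum = 4 + 1 + 4 = 9
—
[attendance_sum2: attendance <= 60 and score <= 73]
student=Sven: ✓ → 4
student=Eve: ✗
student=Hiro: ✗
student=Kai: ✗
student=Carmen: ✗
student=Diego: ✗
student=Xiu: ✗
student=Farah: ✗
student=Uma: ✓ → 4
student=Mira: ✗
student=Noor: ✗
student=Bob: ✗
student=Yara: ✗
attendance_sum2 = 4 + 4 = 8
—
[cs_sum: major in ('CS', 'Econ') or attendance > 72]
student=Sven: ✓ → 4
student=Eve: ✓ → 4
student=Hiro: ✓ → 1
student=Kai: ✓ → 4
student=Carmen: ✓ → 3
student=Diego: ✓ → 1
student=Xiu: ✓ → 1
student=Farah: ✗
student=Uma: ✗
student=Mira: ✓ → 1
student=Noor: ✓ → 2
student=Bob: ✓ → 4
student=Yara: ✓ → 1
cs_sum = 4 + 4 + 1 + 4 + 3 + 1 + 1 + 1 + 2 + 4 + 1 = 26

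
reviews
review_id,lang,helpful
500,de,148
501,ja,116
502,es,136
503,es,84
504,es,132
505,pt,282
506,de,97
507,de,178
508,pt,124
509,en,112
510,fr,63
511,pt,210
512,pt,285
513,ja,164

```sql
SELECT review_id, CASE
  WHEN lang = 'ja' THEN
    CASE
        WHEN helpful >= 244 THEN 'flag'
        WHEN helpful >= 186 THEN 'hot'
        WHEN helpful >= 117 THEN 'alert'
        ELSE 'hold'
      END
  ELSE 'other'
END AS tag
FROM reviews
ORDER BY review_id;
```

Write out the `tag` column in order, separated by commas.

other, hold, other, other, other, other, other, other, other, other, other, other, other, alert

review_id=500: lang='de' → outer ELSE → other
review_id=501: lang='ja' → inner[ELSE] → hold
review_id=502: lang='es' → outer ELSE → other
review_id=503: lang='es' → outer ELSE → other
review_id=504: lang='es' → outer ELSE → other
review_id=505: lang='pt' → outer ELSE → other
review_id=506: lang='de' → outer ELSE → other
review_id=507: lang='de' → outer ELSE → other
review_id=508: lang='pt' → outer ELSE → other
review_id=509: lang='en' → outer ELSE → other
review_id=510: lang='fr' → outer ELSE → other
review_id=511: lang='pt' → outer ELSE → other
review_id=512: lang='pt' → outer ELSE → other
review_id=513: lang='ja' → inner[helpful >= 117] → alert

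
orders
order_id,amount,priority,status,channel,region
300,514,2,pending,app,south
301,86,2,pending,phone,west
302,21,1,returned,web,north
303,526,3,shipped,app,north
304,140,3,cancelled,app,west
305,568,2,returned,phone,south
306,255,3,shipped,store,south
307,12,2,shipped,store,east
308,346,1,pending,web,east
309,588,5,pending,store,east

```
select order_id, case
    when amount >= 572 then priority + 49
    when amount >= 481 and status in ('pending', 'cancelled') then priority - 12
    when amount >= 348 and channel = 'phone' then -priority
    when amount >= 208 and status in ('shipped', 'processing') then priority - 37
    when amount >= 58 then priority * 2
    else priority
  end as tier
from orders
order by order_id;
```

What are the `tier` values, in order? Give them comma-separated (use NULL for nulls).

order_id=300: amount >= 481 and status in ('pending', 'cancelled') → -10
order_id=301: amount >= 58 → 4
order_id=302: ELSE → 1
order_id=303: amount >= 208 and status in ('shipped', 'processing') → -34
order_id=304: amount >= 58 → 6
order_id=305: amount >= 348 and channel = 'phone' → -2
order_id=306: amount >= 208 and status in ('shipped', 'processing') → -34
order_id=307: ELSE → 2
order_id=308: amount >= 58 → 2
order_id=309: amount >= 572 → 54

-10, 4, 1, -34, 6, -2, -34, 2, 2, 54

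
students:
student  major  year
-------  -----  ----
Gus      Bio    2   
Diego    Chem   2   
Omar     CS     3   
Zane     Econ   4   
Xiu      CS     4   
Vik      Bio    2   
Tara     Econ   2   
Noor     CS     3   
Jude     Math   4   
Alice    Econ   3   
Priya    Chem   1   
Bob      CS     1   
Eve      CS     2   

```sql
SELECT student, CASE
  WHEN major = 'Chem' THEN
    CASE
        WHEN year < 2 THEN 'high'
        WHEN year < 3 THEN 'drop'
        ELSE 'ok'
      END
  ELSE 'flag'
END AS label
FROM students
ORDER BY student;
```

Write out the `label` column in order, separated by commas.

flag, flag, drop, flag, flag, flag, flag, flag, high, flag, flag, flag, flag

student=Alice: major='Econ' → outer ELSE → flag
student=Bob: major='CS' → outer ELSE → flag
student=Diego: major='Chem' → inner[year < 3] → drop
student=Eve: major='CS' → outer ELSE → flag
student=Gus: major='Bio' → outer ELSE → flag
student=Jude: major='Math' → outer ELSE → flag
student=Noor: major='CS' → outer ELSE → flag
student=Omar: major='CS' → outer ELSE → flag
student=Priya: major='Chem' → inner[year < 2] → high
student=Tara: major='Econ' → outer ELSE → flag
student=Vik: major='Bio' → outer ELSE → flag
student=Xiu: major='CS' → outer ELSE → flag
student=Zane: major='Econ' → outer ELSE → flag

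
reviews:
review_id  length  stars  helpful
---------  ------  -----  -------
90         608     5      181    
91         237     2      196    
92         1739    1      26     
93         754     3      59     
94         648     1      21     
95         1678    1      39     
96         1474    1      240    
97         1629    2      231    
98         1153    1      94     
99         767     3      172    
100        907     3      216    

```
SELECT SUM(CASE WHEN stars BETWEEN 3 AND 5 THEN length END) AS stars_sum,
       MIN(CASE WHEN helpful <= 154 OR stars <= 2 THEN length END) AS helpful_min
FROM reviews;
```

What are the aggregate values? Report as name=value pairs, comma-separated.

[stars_sum: stars BETWEEN 3 AND 5]
review_id=90: ✓ → 608
review_id=91: ✗
review_id=92: ✗
review_id=93: ✓ → 754
review_id=94: ✗
review_id=95: ✗
review_id=96: ✗
review_id=97: ✗
review_id=98: ✗
review_id=99: ✓ → 767
review_id=100: ✓ → 907
stars_sum = 608 + 754 + 767 + 907 = 3036
—
[helpful_min: helpful <= 154 OR stars <= 2]
review_id=90: ✗
review_id=91: ✓ → 237
review_id=92: ✓ → 1739
review_id=93: ✓ → 754
review_id=94: ✓ → 648
review_id=95: ✓ → 1678
review_id=96: ✓ → 1474
review_id=97: ✓ → 1629
review_id=98: ✓ → 1153
review_id=99: ✗
review_id=100: ✗
helpful_min = MIN(237, 1739, 754, 648, 1678, 1474, 1629, 1153) = 237

stars_sum=3036, helpful_min=237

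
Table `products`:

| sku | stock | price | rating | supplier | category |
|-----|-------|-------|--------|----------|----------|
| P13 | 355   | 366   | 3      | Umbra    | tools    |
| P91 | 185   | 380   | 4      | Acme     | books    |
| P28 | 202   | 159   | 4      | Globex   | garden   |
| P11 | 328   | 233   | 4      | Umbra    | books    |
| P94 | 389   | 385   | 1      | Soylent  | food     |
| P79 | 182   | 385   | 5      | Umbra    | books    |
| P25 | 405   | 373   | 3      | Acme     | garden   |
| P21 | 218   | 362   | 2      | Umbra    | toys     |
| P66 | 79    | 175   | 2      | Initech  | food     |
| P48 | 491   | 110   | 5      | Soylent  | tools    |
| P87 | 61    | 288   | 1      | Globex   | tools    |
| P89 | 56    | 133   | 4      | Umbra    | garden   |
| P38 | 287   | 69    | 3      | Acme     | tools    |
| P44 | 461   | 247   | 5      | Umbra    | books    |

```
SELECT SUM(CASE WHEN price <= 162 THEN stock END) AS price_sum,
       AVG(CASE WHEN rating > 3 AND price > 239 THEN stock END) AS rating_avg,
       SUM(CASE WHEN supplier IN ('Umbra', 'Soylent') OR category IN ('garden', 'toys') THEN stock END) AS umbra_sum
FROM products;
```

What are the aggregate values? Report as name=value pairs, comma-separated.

price_sum=1036, rating_avg=276, umbra_sum=3087

[price_sum: price <= 162]
sku=P13: ✗
sku=P91: ✗
sku=P28: ✓ → 202
sku=P11: ✗
sku=P94: ✗
sku=P79: ✗
sku=P25: ✗
sku=P21: ✗
sku=P66: ✗
sku=P48: ✓ → 491
sku=P87: ✗
sku=P89: ✓ → 56
sku=P38: ✓ → 287
sku=P44: ✗
price_sum = 202 + 491 + 56 + 287 = 1036
—
[rating_avg: rating > 3 AND price > 239]
sku=P13: ✗
sku=P91: ✓ → 185
sku=P28: ✗
sku=P11: ✗
sku=P94: ✗
sku=P79: ✓ → 182
sku=P25: ✗
sku=P21: ✗
sku=P66: ✗
sku=P48: ✗
sku=P87: ✗
sku=P89: ✗
sku=P38: ✗
sku=P44: ✓ → 461
rating_avg = (185 + 182 + 461) / 3 = 276
—
[umbra_sum: supplier IN ('Umbra', 'Soylent') OR category IN ('garden', 'toys')]
sku=P13: ✓ → 355
sku=P91: ✗
sku=P28: ✓ → 202
sku=P11: ✓ → 328
sku=P94: ✓ → 389
sku=P79: ✓ → 182
sku=P25: ✓ → 405
sku=P21: ✓ → 218
sku=P66: ✗
sku=P48: ✓ → 491
sku=P87: ✗
sku=P89: ✓ → 56
sku=P38: ✗
sku=P44: ✓ → 461
umbra_sum = 355 + 202 + 328 + 389 + 182 + 405 + 218 + 491 + 56 + 461 = 3087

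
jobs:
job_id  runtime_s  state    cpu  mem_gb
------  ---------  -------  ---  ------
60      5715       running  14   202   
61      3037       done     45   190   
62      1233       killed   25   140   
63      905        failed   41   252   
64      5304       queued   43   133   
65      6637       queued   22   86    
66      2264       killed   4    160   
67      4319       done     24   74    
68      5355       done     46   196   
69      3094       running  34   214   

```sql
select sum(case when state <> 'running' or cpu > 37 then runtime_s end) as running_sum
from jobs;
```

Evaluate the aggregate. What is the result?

job_id=60: ✗
job_id=61: ✓ → 3037
job_id=62: ✓ → 1233
job_id=63: ✓ → 905
job_id=64: ✓ → 5304
job_id=65: ✓ → 6637
job_id=66: ✓ → 2264
job_id=67: ✓ → 4319
job_id=68: ✓ → 5355
job_id=69: ✗
running_sum = 3037 + 1233 + 905 + 5304 + 6637 + 2264 + 4319 + 5355 = 29054

29054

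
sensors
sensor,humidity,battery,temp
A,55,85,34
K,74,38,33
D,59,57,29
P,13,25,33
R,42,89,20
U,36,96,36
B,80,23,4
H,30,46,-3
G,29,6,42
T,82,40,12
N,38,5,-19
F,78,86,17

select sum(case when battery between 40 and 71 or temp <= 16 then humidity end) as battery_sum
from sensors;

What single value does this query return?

sensor=A: ✗
sensor=K: ✗
sensor=D: ✓ → 59
sensor=P: ✗
sensor=R: ✗
sensor=U: ✗
sensor=B: ✓ → 80
sensor=H: ✓ → 30
sensor=G: ✗
sensor=T: ✓ → 82
sensor=N: ✓ → 38
sensor=F: ✗
battery_sum = 59 + 80 + 30 + 82 + 38 = 289

289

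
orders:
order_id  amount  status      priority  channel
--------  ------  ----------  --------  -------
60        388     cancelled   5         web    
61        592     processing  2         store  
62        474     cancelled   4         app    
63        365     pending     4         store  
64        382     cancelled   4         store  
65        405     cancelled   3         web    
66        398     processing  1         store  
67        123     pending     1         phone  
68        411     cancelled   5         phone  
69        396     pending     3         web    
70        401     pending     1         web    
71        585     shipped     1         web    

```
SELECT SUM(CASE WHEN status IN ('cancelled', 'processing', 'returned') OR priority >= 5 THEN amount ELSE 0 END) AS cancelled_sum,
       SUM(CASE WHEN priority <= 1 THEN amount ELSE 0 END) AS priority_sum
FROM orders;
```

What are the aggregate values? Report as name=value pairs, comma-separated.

cancelled_sum=3050, priority_sum=1507

[cancelled_sum: status IN ('cancelled', 'processing', 'returned') OR priority >= 5]
order_id=60: ✓ → 388
order_id=61: ✓ → 592
order_id=62: ✓ → 474
order_id=63: ✗
order_id=64: ✓ → 382
order_id=65: ✓ → 405
order_id=66: ✓ → 398
order_id=67: ✗
order_id=68: ✓ → 411
order_id=69: ✗
order_id=70: ✗
order_id=71: ✗
cancelled_sum = 388 + 592 + 474 + 382 + 405 + 398 + 411 = 3050
—
[priority_sum: priority <= 1]
order_id=60: ✗
order_id=61: ✗
order_id=62: ✗
order_id=63: ✗
order_id=64: ✗
order_id=65: ✗
order_id=66: ✓ → 398
order_id=67: ✓ → 123
order_id=68: ✗
order_id=69: ✗
order_id=70: ✓ → 401
order_id=71: ✓ → 585
priority_sum = 398 + 123 + 401 + 585 = 1507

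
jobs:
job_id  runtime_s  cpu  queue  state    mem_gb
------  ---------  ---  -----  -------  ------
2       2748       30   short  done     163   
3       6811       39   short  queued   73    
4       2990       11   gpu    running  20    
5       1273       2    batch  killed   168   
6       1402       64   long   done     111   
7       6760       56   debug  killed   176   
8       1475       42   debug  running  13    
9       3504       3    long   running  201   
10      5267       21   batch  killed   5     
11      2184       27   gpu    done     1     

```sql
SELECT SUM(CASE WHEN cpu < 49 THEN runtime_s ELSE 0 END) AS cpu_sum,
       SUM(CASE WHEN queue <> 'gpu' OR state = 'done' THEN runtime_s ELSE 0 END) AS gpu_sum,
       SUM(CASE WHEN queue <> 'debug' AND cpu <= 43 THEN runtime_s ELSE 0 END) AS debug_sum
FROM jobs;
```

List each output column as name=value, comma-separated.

[cpu_sum: cpu < 49]
job_id=2: ✓ → 2748
job_id=3: ✓ → 6811
job_id=4: ✓ → 2990
job_id=5: ✓ → 1273
job_id=6: ✗
job_id=7: ✗
job_id=8: ✓ → 1475
job_id=9: ✓ → 3504
job_id=10: ✓ → 5267
job_id=11: ✓ → 2184
cpu_sum = 2748 + 6811 + 2990 + 1273 + 1475 + 3504 + 5267 + 2184 = 26252
—
[gpu_sum: queue <> 'gpu' OR state = 'done']
job_id=2: ✓ → 2748
job_id=3: ✓ → 6811
job_id=4: ✗
job_id=5: ✓ → 1273
job_id=6: ✓ → 1402
job_id=7: ✓ → 6760
job_id=8: ✓ → 1475
job_id=9: ✓ → 3504
job_id=10: ✓ → 5267
job_id=11: ✓ → 2184
gpu_sum = 2748 + 6811 + 1273 + 1402 + 6760 + 1475 + 3504 + 5267 + 2184 = 31424
—
[debug_sum: queue <> 'debug' AND cpu <= 43]
job_id=2: ✓ → 2748
job_id=3: ✓ → 6811
job_id=4: ✓ → 2990
job_id=5: ✓ → 1273
job_id=6: ✗
job_id=7: ✗
job_id=8: ✗
job_id=9: ✓ → 3504
job_id=10: ✓ → 5267
job_id=11: ✓ → 2184
debug_sum = 2748 + 6811 + 2990 + 1273 + 3504 + 5267 + 2184 = 24777

cpu_sum=26252, gpu_sum=31424, debug_sum=24777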